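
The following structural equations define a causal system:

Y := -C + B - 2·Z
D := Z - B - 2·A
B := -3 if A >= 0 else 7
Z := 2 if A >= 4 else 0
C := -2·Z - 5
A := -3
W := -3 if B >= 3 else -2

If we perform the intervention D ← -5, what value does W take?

The intervention breaks the incoming arrows to D: D := Z - B - 2·A no longer applies, and D = -5.
No directed path runs from D to W, so W keeps its natural value.
B = -3 if A >= 0 else 7  [with A=-3]  = 7
W = -3 if B >= 3 else -2  [with B=7]  = -3

-3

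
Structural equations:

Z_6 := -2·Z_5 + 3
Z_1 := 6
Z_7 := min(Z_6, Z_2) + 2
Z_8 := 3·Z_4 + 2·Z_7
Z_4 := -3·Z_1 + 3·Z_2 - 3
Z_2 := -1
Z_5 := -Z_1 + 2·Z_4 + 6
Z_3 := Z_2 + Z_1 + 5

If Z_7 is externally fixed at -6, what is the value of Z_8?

do(Z_7=-6) replaces the equation Z_7 := min(Z_6, Z_2) + 2 with the constant Z_7 = -6.
Z_4 = -3·Z_1 + 3·Z_2 - 3  [with Z_1=6, Z_2=-1]  = -24
Z_8 = 3·Z_4 + 2·Z_7  [with Z_4=-24, Z_7=-6]  = -84

-84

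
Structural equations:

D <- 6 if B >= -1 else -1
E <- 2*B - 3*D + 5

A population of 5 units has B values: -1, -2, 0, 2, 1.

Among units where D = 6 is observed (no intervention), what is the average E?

Conditioning on D=6 selects the 4 unit(s) with B ∈ {-1, 0, 2, 1}. Their E values: -15, -13, -9, -11. Mean = -12.

-12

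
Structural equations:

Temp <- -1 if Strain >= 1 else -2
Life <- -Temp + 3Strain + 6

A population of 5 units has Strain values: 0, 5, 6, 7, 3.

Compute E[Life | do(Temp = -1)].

Every unit gets Temp=-1 under the intervention. Life values become 7, 22, 25, 28, 16; E[Life|do(Temp=-1)] = 19.6.

19.6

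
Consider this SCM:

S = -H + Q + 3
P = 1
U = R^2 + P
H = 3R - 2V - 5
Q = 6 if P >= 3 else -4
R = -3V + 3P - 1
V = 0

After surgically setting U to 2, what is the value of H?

1

Intervening sets U = 2 and removes its equation (U = R^2 + P).
No directed path runs from U to H, so H keeps its natural value.
R = -3V + 3P - 1  [with V=0, P=1]  = 2
H = 3R - 2V - 5  [with R=2, V=0]  = 1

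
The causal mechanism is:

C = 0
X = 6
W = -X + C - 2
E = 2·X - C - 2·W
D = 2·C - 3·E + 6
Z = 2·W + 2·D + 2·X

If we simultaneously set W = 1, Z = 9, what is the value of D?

-24

The joint intervention fixes W = 1, Z = 9, removing each variable's own equation.
E = 2·X - C - 2·W  [with X=6, C=0, W=1]  = 10
D = 2·C - 3·E + 6  [with C=0, E=10]  = -24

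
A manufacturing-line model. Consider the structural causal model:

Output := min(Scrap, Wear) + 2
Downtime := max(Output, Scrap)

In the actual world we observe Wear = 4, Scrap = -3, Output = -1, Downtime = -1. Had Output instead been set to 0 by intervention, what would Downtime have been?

The intervention breaks the incoming arrows to Output: Output := min(Scrap, Wear) + 2 no longer applies, and Output = 0.
Downtime = max(Output, Scrap)  [with Output=0, Scrap=-3]  = 0

0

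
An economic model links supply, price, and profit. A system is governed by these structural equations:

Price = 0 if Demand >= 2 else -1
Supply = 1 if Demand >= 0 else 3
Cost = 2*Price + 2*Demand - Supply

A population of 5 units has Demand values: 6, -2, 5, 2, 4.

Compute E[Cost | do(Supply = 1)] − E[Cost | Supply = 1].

The intervention sets Supply=1 in all 5 units regardless of Demand. Recomputing Cost per unit gives 11, -7, 9, 3, 7; average 4.6.
Observing Supply=1 restricts to units where Supply's equation naturally yields 1: Demand ∈ {6, 5, 2, 4}. In that subpopulation Cost = 11, 9, 3, 7, mean 7.5.
Difference = 4.6 − 7.5 = -2.9.

-2.9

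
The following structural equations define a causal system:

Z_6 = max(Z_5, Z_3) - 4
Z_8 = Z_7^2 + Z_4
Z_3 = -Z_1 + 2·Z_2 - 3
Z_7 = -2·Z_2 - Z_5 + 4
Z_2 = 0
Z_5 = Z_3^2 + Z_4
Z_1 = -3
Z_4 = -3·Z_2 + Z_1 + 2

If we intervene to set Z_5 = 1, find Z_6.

-3

The intervention breaks the incoming arrows to Z_5: Z_5 = Z_3^2 + Z_4 no longer applies, and Z_5 = 1.
Z_3 = -Z_1 + 2·Z_2 - 3  [with Z_1=-3, Z_2=0]  = 0
Z_6 = max(Z_5, Z_3) - 4  [with Z_5=1, Z_3=0]  = -3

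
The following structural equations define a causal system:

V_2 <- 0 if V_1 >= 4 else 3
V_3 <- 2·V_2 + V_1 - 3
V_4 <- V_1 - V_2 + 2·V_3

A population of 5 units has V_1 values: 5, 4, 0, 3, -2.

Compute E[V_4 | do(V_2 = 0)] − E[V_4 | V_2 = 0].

-7.5

Under do(V_2=0), V_2's equation is replaced by V_2=0 for every unit. Per-unit V_4: 9, 6, -6, 3, -12. Mean = 0.
E[V_4|V_2=0] averages over only the 2 units with V_2=0 (V_1 = 5, 4): V_4 = 9, 6, mean 7.5.
Difference = 0 − 7.5 = -7.5.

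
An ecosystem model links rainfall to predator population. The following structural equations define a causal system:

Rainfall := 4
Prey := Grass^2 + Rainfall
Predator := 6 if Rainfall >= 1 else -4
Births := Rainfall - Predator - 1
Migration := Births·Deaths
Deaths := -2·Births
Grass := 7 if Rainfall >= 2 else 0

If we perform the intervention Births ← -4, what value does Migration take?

-32

Under do(Births=-4), the mechanism Births := Rainfall - Predator - 1 is discarded; Births is fixed at -4.
Deaths = -2·Births  [with Births=-4]  = 8
Migration = Births·Deaths  [with Births=-4, Deaths=8]  = -32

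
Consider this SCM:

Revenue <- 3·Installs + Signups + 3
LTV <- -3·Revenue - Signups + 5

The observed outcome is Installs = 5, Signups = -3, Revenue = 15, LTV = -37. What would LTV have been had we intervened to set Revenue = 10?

-22

The intervention breaks the incoming arrows to Revenue: Revenue <- 3·Installs + Signups + 3 no longer applies, and Revenue = 10.
LTV = -3·Revenue - Signups + 5  [with Revenue=10, Signups=-3]  = -22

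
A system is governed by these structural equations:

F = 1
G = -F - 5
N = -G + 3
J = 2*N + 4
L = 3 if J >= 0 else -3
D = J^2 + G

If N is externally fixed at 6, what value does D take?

The intervention breaks the incoming arrows to N: N = -G + 3 no longer applies, and N = 6.
G = -F - 5  [with F=1]  = -6
J = 2*N + 4  [with N=6]  = 16
D = J^2 + G  [with J=16, G=-6]  = 250

250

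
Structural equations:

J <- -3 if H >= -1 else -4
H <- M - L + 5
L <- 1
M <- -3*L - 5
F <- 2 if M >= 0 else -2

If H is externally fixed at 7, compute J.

-3

The intervention breaks the incoming arrows to H: H <- M - L + 5 no longer applies, and H = 7.
J = -3 if H >= -1 else -4  [with H=7]  = -3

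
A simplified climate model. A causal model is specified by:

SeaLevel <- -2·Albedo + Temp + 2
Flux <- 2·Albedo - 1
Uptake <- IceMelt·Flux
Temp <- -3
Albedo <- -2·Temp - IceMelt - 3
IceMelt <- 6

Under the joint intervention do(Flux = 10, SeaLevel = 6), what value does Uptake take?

60

Setting Flux = 10, SeaLevel = 6 by intervention discards those variables' equations.
Uptake = IceMelt·Flux  [with IceMelt=6, Flux=10]  = 60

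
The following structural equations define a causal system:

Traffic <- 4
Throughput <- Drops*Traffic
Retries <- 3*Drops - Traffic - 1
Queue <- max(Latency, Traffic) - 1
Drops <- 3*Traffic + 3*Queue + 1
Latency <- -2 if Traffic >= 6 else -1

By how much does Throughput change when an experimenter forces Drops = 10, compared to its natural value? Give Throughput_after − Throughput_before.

Under do(Drops=10), the mechanism Drops <- 3*Traffic + 3*Queue + 1 is discarded; Drops is fixed at 10.
Throughput = Drops*Traffic  [with Drops=10, Traffic=4]  = 40
Without intervention: Latency = -2 if Traffic >= 6 else -1  [with Traffic=4]  = -1; Queue = max(Latency, Traffic) - 1  [with Latency=-1, Traffic=4]  = 3; Drops = 3*Traffic + 3*Queue + 1  [with Traffic=4, Queue=3]  = 22; Throughput = Drops*Traffic  [with Drops=22, Traffic=4]  = 88.
Change = 40 − 88 = -48.

-48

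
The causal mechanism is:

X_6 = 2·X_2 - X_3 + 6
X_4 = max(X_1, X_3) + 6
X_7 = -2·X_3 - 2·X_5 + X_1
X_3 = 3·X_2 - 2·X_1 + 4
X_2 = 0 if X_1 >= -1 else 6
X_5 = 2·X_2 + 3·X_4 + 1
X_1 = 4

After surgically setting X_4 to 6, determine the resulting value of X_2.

The intervention breaks the incoming arrows to X_4: X_4 = max(X_1, X_3) + 6 no longer applies, and X_4 = 6.
Since X_2 is not a descendant of the intervened variable, it is unaffected.
X_2 = 0 if X_1 >= -1 else 6  [with X_1=4]  = 0

0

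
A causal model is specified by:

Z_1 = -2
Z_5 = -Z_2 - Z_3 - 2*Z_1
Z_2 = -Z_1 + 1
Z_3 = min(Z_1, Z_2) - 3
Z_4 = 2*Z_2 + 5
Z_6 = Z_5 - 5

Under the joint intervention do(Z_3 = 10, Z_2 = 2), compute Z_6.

-13

Setting Z_3 = 10, Z_2 = 2 by intervention discards those variables' equations.
Z_5 = -Z_2 - Z_3 - 2*Z_1  [with Z_2=2, Z_3=10, Z_1=-2]  = -8
Z_6 = Z_5 - 5  [with Z_5=-8]  = -13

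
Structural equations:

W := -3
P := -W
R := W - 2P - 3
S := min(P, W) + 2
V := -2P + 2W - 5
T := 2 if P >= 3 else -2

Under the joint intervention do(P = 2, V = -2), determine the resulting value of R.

-10

Under do(P = 2, V = -2), each intervened variable's structural equation is replaced by its fixed value.
R = W - 2P - 3  [with W=-3, P=2]  = -10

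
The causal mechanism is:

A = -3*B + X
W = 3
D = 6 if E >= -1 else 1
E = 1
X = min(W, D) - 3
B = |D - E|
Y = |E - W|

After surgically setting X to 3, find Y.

2

Intervening sets X = 3 and removes its equation (X = min(W, D) - 3).
No directed path runs from X to Y, so Y keeps its natural value.
Y = |E - W|  [with E=1, W=3]  = 2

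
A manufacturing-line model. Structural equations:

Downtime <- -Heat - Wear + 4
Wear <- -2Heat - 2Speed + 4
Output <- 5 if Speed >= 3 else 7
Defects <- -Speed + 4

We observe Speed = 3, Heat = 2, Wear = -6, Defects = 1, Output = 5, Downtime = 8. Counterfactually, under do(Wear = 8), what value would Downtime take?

The intervention breaks the incoming arrows to Wear: Wear <- -2Heat - 2Speed + 4 no longer applies, and Wear = 8.
Downtime = -Heat - Wear + 4  [with Heat=2, Wear=8]  = -6

-6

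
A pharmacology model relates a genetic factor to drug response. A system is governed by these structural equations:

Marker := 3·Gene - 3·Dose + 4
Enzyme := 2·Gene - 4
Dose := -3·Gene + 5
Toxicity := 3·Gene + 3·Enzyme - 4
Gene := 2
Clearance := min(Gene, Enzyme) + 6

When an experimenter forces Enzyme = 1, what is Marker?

The intervention breaks the incoming arrows to Enzyme: Enzyme := 2·Gene - 4 no longer applies, and Enzyme = 1.
Marker is not downstream of the intervention, so its value is determined by the original equations.
Dose = -3·Gene + 5  [with Gene=2]  = -1
Marker = 3·Gene - 3·Dose + 4  [with Gene=2, Dose=-1]  = 13

13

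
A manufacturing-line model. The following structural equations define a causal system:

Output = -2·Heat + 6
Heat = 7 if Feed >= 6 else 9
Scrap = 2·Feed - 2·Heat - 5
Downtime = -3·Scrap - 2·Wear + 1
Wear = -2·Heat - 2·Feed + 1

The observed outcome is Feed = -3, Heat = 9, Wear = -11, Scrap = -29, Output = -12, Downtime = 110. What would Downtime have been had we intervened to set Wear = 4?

The intervention breaks the incoming arrows to Wear: Wear = -2·Heat - 2·Feed + 1 no longer applies, and Wear = 4.
Heat = 7 if Feed >= 6 else 9  [with Feed=-3]  = 9
Scrap = 2·Feed - 2·Heat - 5  [with Feed=-3, Heat=9]  = -29
Downtime = -3·Scrap - 2·Wear + 1  [with Scrap=-29, Wear=4]  = 80

80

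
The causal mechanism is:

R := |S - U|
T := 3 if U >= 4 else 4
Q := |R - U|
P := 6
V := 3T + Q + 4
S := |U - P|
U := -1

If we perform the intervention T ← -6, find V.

-5

Intervening sets T = -6 and removes its equation (T := 3 if U >= 4 else 4).
S = |U - P|  [with U=-1, P=6]  = 7
R = |S - U|  [with S=7, U=-1]  = 8
Q = |R - U|  [with R=8, U=-1]  = 9
V = 3T + Q + 4  [with T=-6, Q=9]  = -5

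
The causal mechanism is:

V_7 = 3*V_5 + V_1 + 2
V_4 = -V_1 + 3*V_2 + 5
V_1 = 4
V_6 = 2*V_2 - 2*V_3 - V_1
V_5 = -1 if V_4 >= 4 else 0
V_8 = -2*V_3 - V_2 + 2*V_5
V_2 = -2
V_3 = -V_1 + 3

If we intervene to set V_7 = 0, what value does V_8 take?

4

do(V_7=0) replaces the equation V_7 = 3*V_5 + V_1 + 2 with the constant V_7 = 0.
V_8 is not downstream of the intervention, so its value is determined by the original equations.
V_3 = -V_1 + 3  [with V_1=4]  = -1
V_4 = -V_1 + 3*V_2 + 5  [with V_1=4, V_2=-2]  = -5
V_5 = -1 if V_4 >= 4 else 0  [with V_4=-5]  = 0
V_8 = -2*V_3 - V_2 + 2*V_5  [with V_3=-1, V_2=-2, V_5=0]  = 4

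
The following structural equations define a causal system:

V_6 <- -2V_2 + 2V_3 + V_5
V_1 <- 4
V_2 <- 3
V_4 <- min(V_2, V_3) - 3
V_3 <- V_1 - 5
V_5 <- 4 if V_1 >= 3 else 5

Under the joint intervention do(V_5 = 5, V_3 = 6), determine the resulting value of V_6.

The joint intervention fixes V_5 = 5, V_3 = 6, removing each variable's own equation.
V_6 = -2V_2 + 2V_3 + V_5  [with V_2=3, V_3=6, V_5=5]  = 11

11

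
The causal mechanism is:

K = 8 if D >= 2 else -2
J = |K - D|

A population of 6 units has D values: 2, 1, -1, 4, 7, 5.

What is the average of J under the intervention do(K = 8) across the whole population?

5

Under do(K=8), K's equation is replaced by K=8 for every unit. Per-unit J: 6, 7, 9, 4, 1, 3. Mean = 5.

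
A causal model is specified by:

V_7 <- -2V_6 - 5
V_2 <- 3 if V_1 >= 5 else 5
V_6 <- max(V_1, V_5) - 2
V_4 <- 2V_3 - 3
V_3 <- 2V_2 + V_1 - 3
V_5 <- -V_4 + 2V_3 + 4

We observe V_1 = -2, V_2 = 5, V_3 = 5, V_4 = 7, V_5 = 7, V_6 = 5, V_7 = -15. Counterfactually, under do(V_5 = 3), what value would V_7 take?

Under do(V_5=3), the mechanism V_5 <- -V_4 + 2V_3 + 4 is discarded; V_5 is fixed at 3.
V_6 = max(V_1, V_5) - 2  [with V_1=-2, V_5=3]  = 1
V_7 = -2V_6 - 5  [with V_6=1]  = -7

-7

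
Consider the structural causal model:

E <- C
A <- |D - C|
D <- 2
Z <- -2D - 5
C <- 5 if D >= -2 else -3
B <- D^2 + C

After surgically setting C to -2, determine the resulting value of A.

Under do(C=-2), the mechanism C <- 5 if D >= -2 else -3 is discarded; C is fixed at -2.
A = |D - C|  [with D=2, C=-2]  = 4

4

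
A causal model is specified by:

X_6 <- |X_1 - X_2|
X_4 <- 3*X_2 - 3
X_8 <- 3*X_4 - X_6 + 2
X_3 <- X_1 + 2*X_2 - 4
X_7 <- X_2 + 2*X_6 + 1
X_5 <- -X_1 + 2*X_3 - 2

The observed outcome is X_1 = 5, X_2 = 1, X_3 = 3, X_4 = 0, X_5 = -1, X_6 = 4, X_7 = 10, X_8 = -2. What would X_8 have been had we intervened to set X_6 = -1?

Intervening sets X_6 = -1 and removes its equation (X_6 <- |X_1 - X_2|).
X_4 = 3*X_2 - 3  [with X_2=1]  = 0
X_8 = 3*X_4 - X_6 + 2  [with X_4=0, X_6=-1]  = 3

3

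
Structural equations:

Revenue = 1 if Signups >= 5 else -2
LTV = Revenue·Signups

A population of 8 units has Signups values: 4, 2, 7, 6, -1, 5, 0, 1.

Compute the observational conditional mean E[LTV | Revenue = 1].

E[LTV|Revenue=1] averages over only the 3 units with Revenue=1 (Signups = 7, 6, 5): LTV = 7, 6, 5, mean 6.

6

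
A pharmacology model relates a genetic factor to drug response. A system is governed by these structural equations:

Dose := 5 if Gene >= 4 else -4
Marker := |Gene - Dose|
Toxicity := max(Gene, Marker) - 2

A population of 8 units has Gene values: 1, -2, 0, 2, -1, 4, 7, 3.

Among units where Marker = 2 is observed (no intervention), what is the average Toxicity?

2.5

Conditioning on Marker=2 selects the 2 unit(s) with Gene ∈ {-2, 7}. Their Toxicity values: 0, 5. Mean = 2.5.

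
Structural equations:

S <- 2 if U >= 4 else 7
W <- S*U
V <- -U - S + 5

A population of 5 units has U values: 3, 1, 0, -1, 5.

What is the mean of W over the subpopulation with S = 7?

5.25

E[W|S=7] averages over only the 4 units with S=7 (U = 3, 1, 0, -1): W = 21, 7, 0, -7, mean 5.25.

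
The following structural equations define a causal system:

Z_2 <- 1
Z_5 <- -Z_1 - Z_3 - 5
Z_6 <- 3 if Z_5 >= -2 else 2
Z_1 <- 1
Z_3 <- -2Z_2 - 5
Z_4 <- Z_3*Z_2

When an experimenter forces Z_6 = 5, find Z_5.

1

do(Z_6=5) replaces the equation Z_6 <- 3 if Z_5 >= -2 else 2 with the constant Z_6 = 5.
Since Z_5 is not a descendant of the intervened variable, it is unaffected.
Z_3 = -2Z_2 - 5  [with Z_2=1]  = -7
Z_5 = -Z_1 - Z_3 - 5  [with Z_1=1, Z_3=-7]  = 1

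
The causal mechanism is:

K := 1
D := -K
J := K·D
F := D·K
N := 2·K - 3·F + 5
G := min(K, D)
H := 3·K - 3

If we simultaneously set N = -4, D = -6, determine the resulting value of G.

The joint intervention fixes N = -4, D = -6, removing each variable's own equation.
G = min(K, D)  [with K=1, D=-6]  = -6

-6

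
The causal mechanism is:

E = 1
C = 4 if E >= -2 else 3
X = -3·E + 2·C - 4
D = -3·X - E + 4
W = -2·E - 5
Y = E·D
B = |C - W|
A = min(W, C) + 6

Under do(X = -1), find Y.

The intervention breaks the incoming arrows to X: X = -3·E + 2·C - 4 no longer applies, and X = -1.
D = -3·X - E + 4  [with X=-1, E=1]  = 6
Y = E·D  [with E=1, D=6]  = 6

6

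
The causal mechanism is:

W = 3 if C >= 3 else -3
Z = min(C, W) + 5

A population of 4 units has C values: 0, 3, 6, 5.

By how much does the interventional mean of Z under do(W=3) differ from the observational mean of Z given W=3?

The intervention sets W=3 in all 4 units regardless of C. Recomputing Z per unit gives 5, 8, 8, 8; average 7.25.
Conditioning on W=3 selects the 3 unit(s) with C ∈ {3, 6, 5}. Their Z values: 8, 8, 8. Mean = 8.
Difference = 7.25 − 8 = -0.75.

-0.75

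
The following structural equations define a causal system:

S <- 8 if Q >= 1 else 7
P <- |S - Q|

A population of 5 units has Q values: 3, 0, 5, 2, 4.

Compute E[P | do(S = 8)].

5.2

Under do(S=8), S's equation is replaced by S=8 for every unit. Per-unit P: 5, 8, 3, 6, 4. Mean = 5.2.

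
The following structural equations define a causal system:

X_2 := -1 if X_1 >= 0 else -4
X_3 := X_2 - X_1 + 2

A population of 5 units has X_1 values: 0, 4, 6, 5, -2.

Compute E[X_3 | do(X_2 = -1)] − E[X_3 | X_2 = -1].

Every unit gets X_2=-1 under the intervention. X_3 values become 1, -3, -5, -4, 3; E[X_3|do(X_2=-1)] = -1.6.
Observing X_2=-1 restricts to units where X_2's equation naturally yields -1: X_1 ∈ {0, 4, 6, 5}. In that subpopulation X_3 = 1, -3, -5, -4, mean -2.75.
Difference = -1.6 − (-2.75) = 1.15.

1.15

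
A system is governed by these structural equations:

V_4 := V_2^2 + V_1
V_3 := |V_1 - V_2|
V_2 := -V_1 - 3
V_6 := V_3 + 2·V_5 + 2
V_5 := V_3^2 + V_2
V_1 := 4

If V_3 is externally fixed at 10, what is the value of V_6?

198

The intervention breaks the incoming arrows to V_3: V_3 := |V_1 - V_2| no longer applies, and V_3 = 10.
V_2 = -V_1 - 3  [with V_1=4]  = -7
V_5 = V_3^2 + V_2  [with V_3=10, V_2=-7]  = 93
V_6 = V_3 + 2·V_5 + 2  [with V_3=10, V_5=93]  = 198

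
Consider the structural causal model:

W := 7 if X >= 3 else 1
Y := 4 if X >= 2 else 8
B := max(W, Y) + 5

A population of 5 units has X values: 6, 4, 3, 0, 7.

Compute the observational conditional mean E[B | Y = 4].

12

E[B|Y=4] averages over only the 4 units with Y=4 (X = 6, 4, 3, 7): B = 12, 12, 12, 12, mean 12.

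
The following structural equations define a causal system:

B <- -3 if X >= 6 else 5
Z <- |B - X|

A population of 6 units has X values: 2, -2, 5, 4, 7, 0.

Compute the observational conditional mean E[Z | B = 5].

Observing B=5 restricts to units where B's equation naturally yields 5: X ∈ {2, -2, 5, 4, 0}. In that subpopulation Z = 3, 7, 0, 1, 5, mean 3.2.

3.2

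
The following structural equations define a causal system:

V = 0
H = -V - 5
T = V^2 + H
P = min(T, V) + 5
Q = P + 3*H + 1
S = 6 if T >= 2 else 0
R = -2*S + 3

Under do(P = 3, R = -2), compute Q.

Setting P = 3, R = -2 by intervention discards those variables' equations.
H = -V - 5  [with V=0]  = -5
Q = P + 3*H + 1  [with P=3, H=-5]  = -11

-11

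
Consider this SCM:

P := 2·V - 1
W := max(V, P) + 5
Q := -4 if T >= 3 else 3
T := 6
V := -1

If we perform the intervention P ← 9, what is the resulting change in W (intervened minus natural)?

10

do(P=9) replaces the equation P := 2·V - 1 with the constant P = 9.
W = max(V, P) + 5  [with V=-1, P=9]  = 14
Without intervention: P = 2·V - 1  [with V=-1]  = -3; W = max(V, P) + 5  [with V=-1, P=-3]  = 4.
Change = 14 − 4 = 10.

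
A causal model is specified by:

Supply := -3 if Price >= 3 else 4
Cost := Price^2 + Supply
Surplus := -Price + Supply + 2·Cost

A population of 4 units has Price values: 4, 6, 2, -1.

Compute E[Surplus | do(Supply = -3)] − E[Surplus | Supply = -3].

do(Supply=-3) breaks Supply's dependence on Price. With Supply=-3 fixed, Surplus across the units is 19, 57, -3, -6, mean 16.75.
Conditioning on Supply=-3 selects the 2 unit(s) with Price ∈ {4, 6}. Their Surplus values: 19, 57. Mean = 38.
Difference = 16.75 − 38 = -21.25.

-21.25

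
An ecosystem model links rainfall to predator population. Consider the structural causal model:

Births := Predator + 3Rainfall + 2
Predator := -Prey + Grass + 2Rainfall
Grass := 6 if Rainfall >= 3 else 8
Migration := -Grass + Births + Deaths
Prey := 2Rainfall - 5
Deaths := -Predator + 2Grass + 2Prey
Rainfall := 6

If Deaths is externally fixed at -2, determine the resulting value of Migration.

23

Intervening sets Deaths = -2 and removes its equation (Deaths := -Predator + 2Grass + 2Prey).
Grass = 6 if Rainfall >= 3 else 8  [with Rainfall=6]  = 6
Prey = 2Rainfall - 5  [with Rainfall=6]  = 7
Predator = -Prey + Grass + 2Rainfall  [with Prey=7, Grass=6, Rainfall=6]  = 11
Births = Predator + 3Rainfall + 2  [with Predator=11, Rainfall=6]  = 31
Migration = -Grass + Births + Deaths  [with Grass=6, Births=31, Deaths=-2]  = 23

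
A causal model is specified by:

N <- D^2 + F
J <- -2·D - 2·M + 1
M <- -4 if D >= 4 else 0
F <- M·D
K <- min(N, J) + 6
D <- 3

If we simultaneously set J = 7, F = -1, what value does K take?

The joint intervention fixes J = 7, F = -1, removing each variable's own equation.
N = D^2 + F  [with D=3, F=-1]  = 8
K = min(N, J) + 6  [with N=8, J=7]  = 13

13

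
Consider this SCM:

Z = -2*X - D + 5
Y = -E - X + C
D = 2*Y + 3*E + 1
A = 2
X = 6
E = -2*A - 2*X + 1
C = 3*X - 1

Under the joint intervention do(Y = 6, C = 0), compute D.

-32

Setting Y = 6, C = 0 by intervention discards those variables' equations.
E = -2*A - 2*X + 1  [with A=2, X=6]  = -15
D = 2*Y + 3*E + 1  [with Y=6, E=-15]  = -32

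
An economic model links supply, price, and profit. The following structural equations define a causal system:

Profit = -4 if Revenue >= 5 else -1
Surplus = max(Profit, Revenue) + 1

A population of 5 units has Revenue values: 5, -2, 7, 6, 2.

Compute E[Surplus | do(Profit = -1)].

do(Profit=-1) breaks Profit's dependence on Revenue. With Profit=-1 fixed, Surplus across the units is 6, 0, 8, 7, 3, mean 4.8.

4.8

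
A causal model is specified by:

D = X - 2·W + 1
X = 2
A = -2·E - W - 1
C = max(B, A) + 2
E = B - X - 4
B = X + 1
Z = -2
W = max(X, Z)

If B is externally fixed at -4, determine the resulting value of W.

2

do(B=-4) replaces the equation B = X + 1 with the constant B = -4.
W is not downstream of the intervention, so its value is determined by the original equations.
W = max(X, Z)  [with X=2, Z=-2]  = 2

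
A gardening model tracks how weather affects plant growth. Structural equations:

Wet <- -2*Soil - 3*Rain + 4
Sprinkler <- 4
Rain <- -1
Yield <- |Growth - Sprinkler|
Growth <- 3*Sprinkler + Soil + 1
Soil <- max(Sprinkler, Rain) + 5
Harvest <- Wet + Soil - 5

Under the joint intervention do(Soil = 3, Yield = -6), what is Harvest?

Under do(Soil = 3, Yield = -6), each intervened variable's structural equation is replaced by its fixed value.
Wet = -2*Soil - 3*Rain + 4  [with Soil=3, Rain=-1]  = 1
Harvest = Wet + Soil - 5  [with Wet=1, Soil=3]  = -1

-1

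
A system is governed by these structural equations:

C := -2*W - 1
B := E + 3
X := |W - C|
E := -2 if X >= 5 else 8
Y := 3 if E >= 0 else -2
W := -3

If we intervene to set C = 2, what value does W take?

-3

Under do(C=2), the mechanism C := -2*W - 1 is discarded; C is fixed at 2.
W is not downstream of the intervention, so its value is determined by the original equations.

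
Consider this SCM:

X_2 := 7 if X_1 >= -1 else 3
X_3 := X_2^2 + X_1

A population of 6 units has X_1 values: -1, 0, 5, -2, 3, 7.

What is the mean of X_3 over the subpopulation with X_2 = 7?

51.8

Conditioning on X_2=7 selects the 5 unit(s) with X_1 ∈ {-1, 0, 5, 3, 7}. Their X_3 values: 48, 49, 54, 52, 56. Mean = 51.8.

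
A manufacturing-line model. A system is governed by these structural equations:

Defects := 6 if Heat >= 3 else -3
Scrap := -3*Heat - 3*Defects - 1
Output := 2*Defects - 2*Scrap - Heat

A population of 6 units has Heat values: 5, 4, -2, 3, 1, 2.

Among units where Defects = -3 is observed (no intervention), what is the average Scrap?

Observing Defects=-3 restricts to units where Defects's equation naturally yields -3: Heat ∈ {-2, 1, 2}. In that subpopulation Scrap = 14, 5, 2, mean 7.

7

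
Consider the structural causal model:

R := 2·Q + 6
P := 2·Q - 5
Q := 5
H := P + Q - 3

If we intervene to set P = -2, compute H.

The intervention breaks the incoming arrows to P: P := 2·Q - 5 no longer applies, and P = -2.
H = P + Q - 3  [with P=-2, Q=5]  = 0

0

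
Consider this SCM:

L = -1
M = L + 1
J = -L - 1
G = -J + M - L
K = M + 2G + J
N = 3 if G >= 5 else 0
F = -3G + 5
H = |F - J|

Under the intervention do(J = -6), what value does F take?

The intervention breaks the incoming arrows to J: J = -L - 1 no longer applies, and J = -6.
M = L + 1  [with L=-1]  = 0
G = -J + M - L  [with J=-6, M=0, L=-1]  = 7
F = -3G + 5  [with G=7]  = -16

-16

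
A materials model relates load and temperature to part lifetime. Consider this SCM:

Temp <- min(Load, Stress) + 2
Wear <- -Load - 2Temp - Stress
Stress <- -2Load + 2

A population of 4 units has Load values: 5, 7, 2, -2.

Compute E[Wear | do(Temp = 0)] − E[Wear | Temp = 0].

3

Every unit gets Temp=0 under the intervention. Wear values become 3, 5, 0, -4; E[Wear|do(Temp=0)] = 1.
Conditioning on Temp=0 selects the 2 unit(s) with Load ∈ {2, -2}. Their Wear values: 0, -4. Mean = -2.
Difference = 1 − (-2) = 3.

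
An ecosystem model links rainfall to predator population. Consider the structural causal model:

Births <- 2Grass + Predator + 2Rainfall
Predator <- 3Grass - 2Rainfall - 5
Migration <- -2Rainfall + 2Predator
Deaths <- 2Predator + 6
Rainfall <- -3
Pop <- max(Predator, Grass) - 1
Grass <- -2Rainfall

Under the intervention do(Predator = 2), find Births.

The intervention breaks the incoming arrows to Predator: Predator <- 3Grass - 2Rainfall - 5 no longer applies, and Predator = 2.
Grass = -2Rainfall  [with Rainfall=-3]  = 6
Births = 2Grass + Predator + 2Rainfall  [with Grass=6, Predator=2, Rainfall=-3]  = 8

8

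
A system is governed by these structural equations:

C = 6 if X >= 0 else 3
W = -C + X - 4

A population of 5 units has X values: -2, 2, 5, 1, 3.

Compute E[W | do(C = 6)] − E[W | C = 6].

The intervention sets C=6 in all 5 units regardless of X. Recomputing W per unit gives -12, -8, -5, -9, -7; average -8.2.
E[W|C=6] averages over only the 4 units with C=6 (X = 2, 5, 1, 3): W = -8, -5, -9, -7, mean -7.25.
Difference = -8.2 − (-7.25) = -0.95.

-0.95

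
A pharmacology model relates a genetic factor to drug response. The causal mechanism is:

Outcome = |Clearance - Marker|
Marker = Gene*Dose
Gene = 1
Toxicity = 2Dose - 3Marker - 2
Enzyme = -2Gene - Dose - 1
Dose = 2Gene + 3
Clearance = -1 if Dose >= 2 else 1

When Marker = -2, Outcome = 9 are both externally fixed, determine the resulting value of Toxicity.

14

Setting Marker = -2, Outcome = 9 by intervention discards those variables' equations.
Dose = 2Gene + 3  [with Gene=1]  = 5
Toxicity = 2Dose - 3Marker - 2  [with Dose=5, Marker=-2]  = 14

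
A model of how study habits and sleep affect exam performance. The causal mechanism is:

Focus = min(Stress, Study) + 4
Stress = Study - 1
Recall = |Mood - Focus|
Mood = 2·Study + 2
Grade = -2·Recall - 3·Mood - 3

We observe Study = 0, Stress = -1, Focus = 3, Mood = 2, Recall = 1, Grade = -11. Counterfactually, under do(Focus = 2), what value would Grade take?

The intervention breaks the incoming arrows to Focus: Focus = min(Stress, Study) + 4 no longer applies, and Focus = 2.
Mood = 2·Study + 2  [with Study=0]  = 2
Recall = |Mood - Focus|  [with Mood=2, Focus=2]  = 0
Grade = -2·Recall - 3·Mood - 3  [with Recall=0, Mood=2]  = -9

-9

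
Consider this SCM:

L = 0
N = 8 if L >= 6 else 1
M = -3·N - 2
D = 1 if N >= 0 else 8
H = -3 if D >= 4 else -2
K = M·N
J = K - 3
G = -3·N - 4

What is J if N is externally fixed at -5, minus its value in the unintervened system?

Under do(N=-5), the mechanism N = 8 if L >= 6 else 1 is discarded; N is fixed at -5.
M = -3·N - 2  [with N=-5]  = 13
K = M·N  [with M=13, N=-5]  = -65
J = K - 3  [with K=-65]  = -68
Without intervention: N = 8 if L >= 6 else 1  [with L=0]  = 1; M = -3·N - 2  [with N=1]  = -5; K = M·N  [with M=-5, N=1]  = -5; J = K - 3  [with K=-5]  = -8.
Change = -68 − (-8) = -60.

-60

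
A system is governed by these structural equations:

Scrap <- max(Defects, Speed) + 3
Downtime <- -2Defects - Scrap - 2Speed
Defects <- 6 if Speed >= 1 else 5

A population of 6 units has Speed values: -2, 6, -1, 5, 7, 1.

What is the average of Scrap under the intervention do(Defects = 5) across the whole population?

8.5

Every unit gets Defects=5 under the intervention. Scrap values become 8, 9, 8, 8, 10, 8; E[Scrap|do(Defects=5)] = 8.5.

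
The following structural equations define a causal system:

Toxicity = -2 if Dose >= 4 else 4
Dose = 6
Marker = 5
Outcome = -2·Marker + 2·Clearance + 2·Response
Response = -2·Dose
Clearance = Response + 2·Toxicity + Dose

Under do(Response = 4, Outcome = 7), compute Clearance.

6

The joint intervention fixes Response = 4, Outcome = 7, removing each variable's own equation.
Toxicity = -2 if Dose >= 4 else 4  [with Dose=6]  = -2
Clearance = Response + 2·Toxicity + Dose  [with Response=4, Toxicity=-2, Dose=6]  = 6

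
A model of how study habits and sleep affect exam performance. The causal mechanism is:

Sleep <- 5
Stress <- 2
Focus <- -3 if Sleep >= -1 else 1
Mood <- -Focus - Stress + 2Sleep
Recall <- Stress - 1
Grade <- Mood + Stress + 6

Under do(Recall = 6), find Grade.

19

The intervention breaks the incoming arrows to Recall: Recall <- Stress - 1 no longer applies, and Recall = 6.
Since Grade is not a descendant of the intervened variable, it is unaffected.
Focus = -3 if Sleep >= -1 else 1  [with Sleep=5]  = -3
Mood = -Focus - Stress + 2Sleep  [with Focus=-3, Stress=2, Sleep=5]  = 11
Grade = Mood + Stress + 6  [with Mood=11, Stress=2]  = 19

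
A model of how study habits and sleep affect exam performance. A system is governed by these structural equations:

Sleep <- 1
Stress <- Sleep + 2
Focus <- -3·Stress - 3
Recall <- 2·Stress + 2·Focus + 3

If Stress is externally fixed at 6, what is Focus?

The intervention breaks the incoming arrows to Stress: Stress <- Sleep + 2 no longer applies, and Stress = 6.
Focus = -3·Stress - 3  [with Stress=6]  = -21

-21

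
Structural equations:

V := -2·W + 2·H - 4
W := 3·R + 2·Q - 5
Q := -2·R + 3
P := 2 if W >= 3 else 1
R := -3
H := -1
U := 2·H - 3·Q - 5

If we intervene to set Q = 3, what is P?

1

do(Q=3) replaces the equation Q := -2·R + 3 with the constant Q = 3.
W = 3·R + 2·Q - 5  [with R=-3, Q=3]  = -8
P = 2 if W >= 3 else 1  [with W=-8]  = 1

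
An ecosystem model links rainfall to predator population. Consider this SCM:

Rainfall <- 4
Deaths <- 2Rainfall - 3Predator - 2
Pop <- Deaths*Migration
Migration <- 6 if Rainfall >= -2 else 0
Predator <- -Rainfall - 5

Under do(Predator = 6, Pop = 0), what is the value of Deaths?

Under do(Predator = 6, Pop = 0), each intervened variable's structural equation is replaced by its fixed value.
Deaths = 2Rainfall - 3Predator - 2  [with Rainfall=4, Predator=6]  = -12

-12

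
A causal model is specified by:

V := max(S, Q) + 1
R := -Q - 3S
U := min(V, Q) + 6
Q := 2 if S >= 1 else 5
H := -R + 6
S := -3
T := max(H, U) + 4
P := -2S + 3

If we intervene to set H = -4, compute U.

The intervention breaks the incoming arrows to H: H := -R + 6 no longer applies, and H = -4.
No directed path runs from H to U, so U keeps its natural value.
Q = 2 if S >= 1 else 5  [with S=-3]  = 5
V = max(S, Q) + 1  [with S=-3, Q=5]  = 6
U = min(V, Q) + 6  [with V=6, Q=5]  = 11

11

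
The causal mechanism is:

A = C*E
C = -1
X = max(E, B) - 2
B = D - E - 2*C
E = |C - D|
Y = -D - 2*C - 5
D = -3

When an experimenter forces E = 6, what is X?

4

The intervention breaks the incoming arrows to E: E = |C - D| no longer applies, and E = 6.
B = D - E - 2*C  [with D=-3, E=6, C=-1]  = -7
X = max(E, B) - 2  [with E=6, B=-7]  = 4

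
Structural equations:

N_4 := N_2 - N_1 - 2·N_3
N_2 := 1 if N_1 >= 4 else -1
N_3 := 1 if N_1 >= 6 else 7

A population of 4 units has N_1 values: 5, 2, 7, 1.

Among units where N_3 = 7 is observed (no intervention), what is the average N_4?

-17

Observing N_3=7 restricts to units where N_3's equation naturally yields 7: N_1 ∈ {5, 2, 1}. In that subpopulation N_4 = -18, -17, -16, mean -17.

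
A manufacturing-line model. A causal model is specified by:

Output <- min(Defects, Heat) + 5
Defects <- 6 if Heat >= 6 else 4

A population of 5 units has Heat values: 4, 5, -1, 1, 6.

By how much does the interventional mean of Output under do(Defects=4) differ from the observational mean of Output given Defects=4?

The intervention sets Defects=4 in all 5 units regardless of Heat. Recomputing Output per unit gives 9, 9, 4, 6, 9; average 7.4.
E[Output|Defects=4] averages over only the 4 units with Defects=4 (Heat = 4, 5, -1, 1): Output = 9, 9, 4, 6, mean 7.
Difference = 7.4 − 7 = 0.4.

0.4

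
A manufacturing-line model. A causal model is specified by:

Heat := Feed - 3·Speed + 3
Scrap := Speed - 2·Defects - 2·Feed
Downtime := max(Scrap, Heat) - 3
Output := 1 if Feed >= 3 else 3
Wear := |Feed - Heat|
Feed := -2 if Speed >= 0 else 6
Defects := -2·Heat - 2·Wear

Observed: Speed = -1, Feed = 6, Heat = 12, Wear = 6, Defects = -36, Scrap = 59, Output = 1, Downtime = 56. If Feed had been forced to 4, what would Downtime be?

do(Feed=4) replaces the equation Feed := -2 if Speed >= 0 else 6 with the constant Feed = 4.
Heat = Feed - 3·Speed + 3  [with Feed=4, Speed=-1]  = 10
Wear = |Feed - Heat|  [with Feed=4, Heat=10]  = 6
Defects = -2·Heat - 2·Wear  [with Heat=10, Wear=6]  = -32
Scrap = Speed - 2·Defects - 2·Feed  [with Speed=-1, Defects=-32, Feed=4]  = 55
Downtime = max(Scrap, Heat) - 3  [with Scrap=55, Heat=10]  = 52

52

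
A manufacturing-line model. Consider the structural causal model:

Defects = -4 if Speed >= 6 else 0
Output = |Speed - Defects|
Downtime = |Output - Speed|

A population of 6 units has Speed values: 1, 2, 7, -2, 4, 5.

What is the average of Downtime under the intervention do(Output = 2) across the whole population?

Under do(Output=2), Output's equation is replaced by Output=2 for every unit. Per-unit Downtime: 1, 0, 5, 4, 2, 3. Mean = 2.5.

2.5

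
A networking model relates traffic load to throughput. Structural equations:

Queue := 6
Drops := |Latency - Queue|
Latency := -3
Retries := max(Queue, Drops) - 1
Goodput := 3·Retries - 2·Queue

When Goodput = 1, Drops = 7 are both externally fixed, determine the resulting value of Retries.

Under do(Goodput = 1, Drops = 7), each intervened variable's structural equation is replaced by its fixed value.
Retries = max(Queue, Drops) - 1  [with Queue=6, Drops=7]  = 6

6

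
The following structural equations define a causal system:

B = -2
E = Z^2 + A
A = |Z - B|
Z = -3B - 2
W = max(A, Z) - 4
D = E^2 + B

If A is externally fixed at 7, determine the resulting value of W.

3

do(A=7) replaces the equation A = |Z - B| with the constant A = 7.
Z = -3B - 2  [with B=-2]  = 4
W = max(A, Z) - 4  [with A=7, Z=4]  = 3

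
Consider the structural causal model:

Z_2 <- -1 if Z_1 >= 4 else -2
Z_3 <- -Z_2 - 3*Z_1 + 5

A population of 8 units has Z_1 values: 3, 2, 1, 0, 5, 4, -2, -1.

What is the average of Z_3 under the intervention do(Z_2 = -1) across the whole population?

Under do(Z_2=-1), Z_2's equation is replaced by Z_2=-1 for every unit. Per-unit Z_3: -3, 0, 3, 6, -9, -6, 12, 9. Mean = 1.5.

1.5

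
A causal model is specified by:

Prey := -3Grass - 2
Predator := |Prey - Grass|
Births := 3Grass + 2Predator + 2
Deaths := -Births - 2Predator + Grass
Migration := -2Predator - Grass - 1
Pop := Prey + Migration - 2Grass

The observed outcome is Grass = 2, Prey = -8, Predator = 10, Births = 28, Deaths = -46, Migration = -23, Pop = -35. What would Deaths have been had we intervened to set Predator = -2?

do(Predator=-2) replaces the equation Predator := |Prey - Grass| with the constant Predator = -2.
Births = 3Grass + 2Predator + 2  [with Grass=2, Predator=-2]  = 4
Deaths = -Births - 2Predator + Grass  [with Births=4, Predator=-2, Grass=2]  = 2

2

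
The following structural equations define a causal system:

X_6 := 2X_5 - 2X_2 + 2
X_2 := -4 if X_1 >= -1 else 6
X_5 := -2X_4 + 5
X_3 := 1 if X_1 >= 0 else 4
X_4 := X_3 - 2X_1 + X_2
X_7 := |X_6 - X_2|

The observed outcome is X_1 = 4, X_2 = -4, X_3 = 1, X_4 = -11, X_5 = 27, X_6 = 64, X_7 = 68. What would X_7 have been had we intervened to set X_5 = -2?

Under do(X_5=-2), the mechanism X_5 := -2X_4 + 5 is discarded; X_5 is fixed at -2.
X_2 = -4 if X_1 >= -1 else 6  [with X_1=4]  = -4
X_6 = 2X_5 - 2X_2 + 2  [with X_5=-2, X_2=-4]  = 6
X_7 = |X_6 - X_2|  [with X_6=6, X_2=-4]  = 10

10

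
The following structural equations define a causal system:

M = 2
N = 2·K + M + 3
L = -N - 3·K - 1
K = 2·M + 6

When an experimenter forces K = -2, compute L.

4

Under do(K=-2), the mechanism K = 2·M + 6 is discarded; K is fixed at -2.
N = 2·K + M + 3  [with K=-2, M=2]  = 1
L = -N - 3·K - 1  [with N=1, K=-2]  = 4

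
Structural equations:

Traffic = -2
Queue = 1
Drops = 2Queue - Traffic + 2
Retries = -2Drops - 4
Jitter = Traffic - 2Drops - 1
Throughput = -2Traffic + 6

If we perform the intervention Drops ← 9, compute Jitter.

do(Drops=9) replaces the equation Drops = 2Queue - Traffic + 2 with the constant Drops = 9.
Jitter = Traffic - 2Drops - 1  [with Traffic=-2, Drops=9]  = -21

-21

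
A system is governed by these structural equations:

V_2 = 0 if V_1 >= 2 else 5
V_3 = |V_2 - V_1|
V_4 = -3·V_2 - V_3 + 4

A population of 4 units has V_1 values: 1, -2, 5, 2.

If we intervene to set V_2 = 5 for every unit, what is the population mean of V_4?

Under do(V_2=5), V_2's equation is replaced by V_2=5 for every unit. Per-unit V_4: -15, -18, -11, -14. Mean = -14.5.

-14.5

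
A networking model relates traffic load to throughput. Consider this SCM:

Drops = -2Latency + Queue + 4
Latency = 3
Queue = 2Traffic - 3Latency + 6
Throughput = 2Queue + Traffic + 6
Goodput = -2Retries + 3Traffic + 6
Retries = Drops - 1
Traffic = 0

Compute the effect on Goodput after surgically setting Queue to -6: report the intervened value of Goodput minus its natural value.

6

The intervention breaks the incoming arrows to Queue: Queue = 2Traffic - 3Latency + 6 no longer applies, and Queue = -6.
Drops = -2Latency + Queue + 4  [with Latency=3, Queue=-6]  = -8
Retries = Drops - 1  [with Drops=-8]  = -9
Goodput = -2Retries + 3Traffic + 6  [with Retries=-9, Traffic=0]  = 24
Without intervention: Queue = 2Traffic - 3Latency + 6  [with Traffic=0, Latency=3]  = -3; Drops = -2Latency + Queue + 4  [with Latency=3, Queue=-3]  = -5; Retries = Drops - 1  [with Drops=-5]  = -6; Goodput = -2Retries + 3Traffic + 6  [with Retries=-6, Traffic=0]  = 18.
Change = 24 − 18 = 6.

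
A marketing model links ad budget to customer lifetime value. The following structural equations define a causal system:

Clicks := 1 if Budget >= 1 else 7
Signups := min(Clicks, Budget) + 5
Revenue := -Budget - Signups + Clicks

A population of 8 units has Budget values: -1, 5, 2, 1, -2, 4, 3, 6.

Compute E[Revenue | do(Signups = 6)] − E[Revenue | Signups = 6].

Under do(Signups=6), Signups's equation is replaced by Signups=6 for every unit. Per-unit Revenue: 2, -10, -7, -6, 3, -9, -8, -11. Mean = -5.75.
E[Revenue|Signups=6] averages over only the 6 units with Signups=6 (Budget = 5, 2, 1, 4, 3, 6): Revenue = -10, -7, -6, -9, -8, -11, mean -8.5.
Difference = -5.75 − (-8.5) = 2.75.

2.75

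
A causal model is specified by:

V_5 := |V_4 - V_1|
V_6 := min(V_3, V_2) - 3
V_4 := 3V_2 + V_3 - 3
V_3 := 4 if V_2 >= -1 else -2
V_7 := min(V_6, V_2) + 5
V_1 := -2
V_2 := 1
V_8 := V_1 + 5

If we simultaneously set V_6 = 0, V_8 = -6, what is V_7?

Under do(V_6 = 0, V_8 = -6), each intervened variable's structural equation is replaced by its fixed value.
V_7 = min(V_6, V_2) + 5  [with V_6=0, V_2=1]  = 5

5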